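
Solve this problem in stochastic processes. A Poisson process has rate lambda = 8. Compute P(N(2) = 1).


P(N(t)=k) = (lambda*t)^k * exp(-lambda*t) / k!
lambda*t = 16
= 16^1 * exp(-16) / 1!
= 16 * 1.1254e-07 / 1
= 1.8006e-06

1.8006e-06


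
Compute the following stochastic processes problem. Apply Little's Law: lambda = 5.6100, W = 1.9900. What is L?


Little's Law: L = lambda * W
= 5.6100 * 1.9900
= 11.1639

11.1639


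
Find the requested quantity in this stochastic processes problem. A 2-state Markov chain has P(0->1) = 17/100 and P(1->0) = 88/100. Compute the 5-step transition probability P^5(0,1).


Computing P^5 by matrix multiplication.
P = [[0.8300, 0.1700], [0.8800, 0.1200]]
After raising P to the power 5:
P^5(0,1) = 0.1619

0.1619


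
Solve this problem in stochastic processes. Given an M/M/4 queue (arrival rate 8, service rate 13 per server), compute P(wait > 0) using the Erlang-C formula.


a = lambda/mu = 0.6154
rho = a/c = 0.1538
Erlang-C formula applied:
C(c,a) = 0.0038

0.0038


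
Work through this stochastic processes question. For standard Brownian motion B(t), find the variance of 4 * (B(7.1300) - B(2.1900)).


Var(alpha*(B(t)-B(s))) = alpha^2 * (t-s)
= 4^2 * (7.1300 - 2.1900)
= 16 * 4.9400
= 79.0400

79.0400


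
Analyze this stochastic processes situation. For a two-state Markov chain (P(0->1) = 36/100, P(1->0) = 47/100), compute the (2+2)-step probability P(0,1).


P^4 = P^2 * P^2
Computing via matrix multiplication of the transition matrix.
Entry (0,1) of P^4 = 0.4334

0.4334


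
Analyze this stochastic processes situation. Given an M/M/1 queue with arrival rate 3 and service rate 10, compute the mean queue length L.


rho = 3/10 = 0.3000
L = rho/(1-rho)
= 0.3000/0.7000
= 0.4286

0.4286


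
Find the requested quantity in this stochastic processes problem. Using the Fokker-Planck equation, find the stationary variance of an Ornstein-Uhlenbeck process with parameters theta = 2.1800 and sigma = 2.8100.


Stationary variance = sigma^2 / (2*theta)
= 2.8100^2 / (2*2.1800)
= 7.8961 / 4.3600
= 1.8110

1.8110


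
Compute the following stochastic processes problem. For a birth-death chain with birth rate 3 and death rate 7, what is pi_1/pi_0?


For birth-death process, pi_n/pi_0 = (lambda/mu)^n
= (3/7)^1
= 0.4286

0.4286


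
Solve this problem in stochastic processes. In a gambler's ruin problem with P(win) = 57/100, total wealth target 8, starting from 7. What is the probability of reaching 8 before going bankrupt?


Gambler's ruin formula:
r = q/p = 0.4300/0.5700 = 0.7544
P(win) = (1 - r^i)/(1 - r^N)
= (1 - 0.7544^7)/(1 - 0.7544^8)
= 0.9618

0.9618


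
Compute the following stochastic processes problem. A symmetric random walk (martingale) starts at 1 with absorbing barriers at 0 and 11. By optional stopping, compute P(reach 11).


By optional stopping theorem: E(M at tau) = M(0) = 1
P(hit 11)*11 + P(hit 0)*0 = 1
P(hit 11) = (1 - 0)/(11 - 0) = 1/11 = 0.0909

0.0909


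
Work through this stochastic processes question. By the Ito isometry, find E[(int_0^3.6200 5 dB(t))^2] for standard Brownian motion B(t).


By Ito isometry: E[(int f dB)^2] = int f^2 dt
= 5^2 * 3.6200
= 25 * 3.6200 = 90.5000

90.5000


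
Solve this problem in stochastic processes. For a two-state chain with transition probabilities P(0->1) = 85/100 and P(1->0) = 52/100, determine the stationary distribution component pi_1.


Stationary distribution: pi_0 = p10/(p01+p10), pi_1 = p01/(p01+p10)
p01 = 0.8500, p10 = 0.5200
pi_1 = 0.6204

0.6204


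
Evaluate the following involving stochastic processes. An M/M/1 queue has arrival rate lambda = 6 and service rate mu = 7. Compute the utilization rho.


rho = lambda/mu
= 6/7
= 0.8571

0.8571


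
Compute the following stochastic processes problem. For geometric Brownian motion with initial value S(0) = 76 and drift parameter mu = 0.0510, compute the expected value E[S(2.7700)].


E[S(t)] = S(0) * exp(mu * t)
= 76 * exp(0.0510 * 2.7700)
= 76 * 1.1517
= 87.5319

87.5319


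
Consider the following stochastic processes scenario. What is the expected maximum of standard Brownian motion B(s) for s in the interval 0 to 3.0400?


E(max B(s)) = sqrt(2t/pi)
= sqrt(2*3.0400/pi)
= sqrt(1.9353)
= 1.3912

1.3912


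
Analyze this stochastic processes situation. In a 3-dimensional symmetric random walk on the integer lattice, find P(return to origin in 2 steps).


P(return in 2 steps) = P(reverse first step) = 1/(2d)
= 1/6
= 0.1667

0.1667


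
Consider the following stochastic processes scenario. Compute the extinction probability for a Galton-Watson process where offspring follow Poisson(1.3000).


Since mu = 1.3000 > 1, extinction prob q < 1.
Solve s = exp(mu*(s-1)) iteratively.
q = 0.5770

0.5770


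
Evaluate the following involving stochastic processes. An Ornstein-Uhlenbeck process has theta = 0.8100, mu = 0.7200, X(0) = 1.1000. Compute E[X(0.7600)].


E[X(t)] = mu + (X(0) - mu)*exp(-theta*t)
= 0.7200 + (1.1000 - 0.7200)*exp(-0.8100*0.7600)
= 0.7200 + 0.3800 * 0.5403
= 0.9253

0.9253


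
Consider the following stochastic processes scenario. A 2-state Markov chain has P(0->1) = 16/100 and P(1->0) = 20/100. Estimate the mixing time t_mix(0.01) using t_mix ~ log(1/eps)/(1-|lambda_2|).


lambda_2 = |1 - p01 - p10| = |1 - 0.1600 - 0.2000| = 0.6400
t_mix ~ log(1/eps)/(1 - |lambda_2|)
= log(100)/(1 - 0.6400) = 4.6052/0.3600
= 12.7921

12.7921


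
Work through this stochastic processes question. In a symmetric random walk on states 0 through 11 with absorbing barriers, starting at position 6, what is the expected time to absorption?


For symmetric RW on 0,...,N with absorbing barriers, E(i) = i*(N-i)
E(6) = 6 * 5 = 30

30


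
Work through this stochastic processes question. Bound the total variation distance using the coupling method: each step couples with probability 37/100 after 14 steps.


TV distance bound <= (1-delta)^n
= (1 - 0.3700)^14
= 0.6300^14
= 0.0016

0.0016


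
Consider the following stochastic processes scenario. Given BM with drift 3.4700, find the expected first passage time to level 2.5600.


Expected first passage time = a/mu
= 2.5600/3.4700
= 0.7378

0.7378


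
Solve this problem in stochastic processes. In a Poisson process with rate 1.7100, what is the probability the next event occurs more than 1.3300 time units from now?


P(X > t) = exp(-lambda * t)
= exp(-1.7100 * 1.3300)
= exp(-2.2743) = 0.1029

0.1029


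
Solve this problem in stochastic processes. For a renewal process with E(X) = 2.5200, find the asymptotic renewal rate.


Long-run renewal rate = 1/E(X)
= 1/2.5200
= 0.3968

0.3968


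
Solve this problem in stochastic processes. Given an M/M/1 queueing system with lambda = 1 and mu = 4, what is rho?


rho = lambda/mu
= 1/4
= 0.2500

0.2500


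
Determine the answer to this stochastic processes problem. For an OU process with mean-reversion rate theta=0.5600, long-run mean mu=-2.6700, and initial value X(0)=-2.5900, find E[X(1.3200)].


E[X(t)] = mu + (X(0) - mu)*exp(-theta*t)
= -2.6700 + (-2.5900 - -2.6700)*exp(-0.5600*1.3200)
= -2.6700 + 0.0800 * 0.4775
= -2.6318

-2.6318


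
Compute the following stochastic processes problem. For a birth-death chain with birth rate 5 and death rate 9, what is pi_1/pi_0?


For birth-death process, pi_n/pi_0 = (lambda/mu)^n
= (5/9)^1
= 0.5556

0.5556


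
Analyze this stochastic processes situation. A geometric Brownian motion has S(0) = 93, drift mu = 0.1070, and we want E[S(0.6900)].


E[S(t)] = S(0) * exp(mu * t)
= 93 * exp(0.1070 * 0.6900)
= 93 * 1.0766
= 100.1260

100.1260


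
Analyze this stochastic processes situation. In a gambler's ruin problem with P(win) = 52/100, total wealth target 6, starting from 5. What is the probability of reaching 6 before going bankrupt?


Gambler's ruin formula:
r = q/p = 0.4800/0.5200 = 0.9231
P(win) = (1 - r^i)/(1 - r^N)
= (1 - 0.9231^5)/(1 - 0.9231^6)
= 0.8648

0.8648


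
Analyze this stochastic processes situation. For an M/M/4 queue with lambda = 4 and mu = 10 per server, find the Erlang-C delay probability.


a = lambda/mu = 0.4000
rho = a/c = 0.1000
Erlang-C formula applied:
C(c,a) = 7.9444e-04

7.9444e-04


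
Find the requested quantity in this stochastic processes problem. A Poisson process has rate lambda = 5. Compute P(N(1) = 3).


P(N(t)=k) = (lambda*t)^k * exp(-lambda*t) / k!
lambda*t = 5
= 5^3 * exp(-5) / 3!
= 125 * 0.0067 / 6
= 0.1404

0.1404


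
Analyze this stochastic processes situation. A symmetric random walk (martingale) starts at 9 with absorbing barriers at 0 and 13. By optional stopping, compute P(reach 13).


By optional stopping theorem: E(M at tau) = M(0) = 9
P(hit 13)*13 + P(hit 0)*0 = 9
P(hit 13) = (9 - 0)/(13 - 0) = 9/13 = 0.6923

0.6923


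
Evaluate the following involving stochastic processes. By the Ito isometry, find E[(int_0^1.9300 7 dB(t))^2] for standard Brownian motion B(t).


By Ito isometry: E[(int f dB)^2] = int f^2 dt
= 7^2 * 1.9300
= 49 * 1.9300 = 94.5700

94.5700


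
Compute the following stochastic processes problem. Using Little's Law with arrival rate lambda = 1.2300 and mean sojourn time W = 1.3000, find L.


Little's Law: L = lambda * W
= 1.2300 * 1.3000
= 1.5990

1.5990


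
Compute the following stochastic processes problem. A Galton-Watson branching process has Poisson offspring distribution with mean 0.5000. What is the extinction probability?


Since mu = 0.5000 <= 1, extinction probability = 1.

1.0000


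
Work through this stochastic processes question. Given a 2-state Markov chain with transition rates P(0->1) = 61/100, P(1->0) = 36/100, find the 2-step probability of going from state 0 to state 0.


Computing P^2 by matrix multiplication.
P = [[0.3900, 0.6100], [0.3600, 0.6400]]
After raising P to the power 2:
P^2(0,0) = 0.3717

0.3717


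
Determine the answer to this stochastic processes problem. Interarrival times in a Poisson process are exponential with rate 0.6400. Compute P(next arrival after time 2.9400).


P(X > t) = exp(-lambda * t)
= exp(-0.6400 * 2.9400)
= exp(-1.8816) = 0.1523

0.1523


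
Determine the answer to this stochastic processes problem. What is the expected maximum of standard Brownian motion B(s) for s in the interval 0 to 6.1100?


E(max B(s)) = sqrt(2t/pi)
= sqrt(2*6.1100/pi)
= sqrt(3.8897)
= 1.9722

1.9722


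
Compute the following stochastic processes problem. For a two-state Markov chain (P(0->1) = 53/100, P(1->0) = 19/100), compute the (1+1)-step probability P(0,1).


P^2 = P^1 * P^1
Computing via matrix multiplication of the transition matrix.
Entry (0,1) of P^2 = 0.6784

0.6784


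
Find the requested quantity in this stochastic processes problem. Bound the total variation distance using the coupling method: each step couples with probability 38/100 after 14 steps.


TV distance bound <= (1-delta)^n
= (1 - 0.3800)^14
= 0.6200^14
= 0.0012

0.0012


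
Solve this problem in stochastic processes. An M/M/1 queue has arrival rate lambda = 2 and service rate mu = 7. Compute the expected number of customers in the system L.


rho = 2/7 = 0.2857
L = rho/(1-rho)
= 0.2857/0.7143
= 0.4000

0.4000


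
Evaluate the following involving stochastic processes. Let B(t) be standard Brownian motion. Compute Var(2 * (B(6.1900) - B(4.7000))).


Var(alpha*(B(t)-B(s))) = alpha^2 * (t-s)
= 2^2 * (6.1900 - 4.7000)
= 4 * 1.4900
= 5.9600

5.9600


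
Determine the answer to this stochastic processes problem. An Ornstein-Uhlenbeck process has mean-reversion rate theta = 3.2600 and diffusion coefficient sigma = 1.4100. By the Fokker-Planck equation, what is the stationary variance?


Stationary variance = sigma^2 / (2*theta)
= 1.4100^2 / (2*3.2600)
= 1.9881 / 6.5200
= 0.3049

0.3049


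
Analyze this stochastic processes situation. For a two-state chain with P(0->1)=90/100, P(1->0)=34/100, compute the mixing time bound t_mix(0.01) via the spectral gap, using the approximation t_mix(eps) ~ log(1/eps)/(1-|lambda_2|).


lambda_2 = |1 - p01 - p10| = |1 - 0.9000 - 0.3400| = 0.2400
t_mix ~ log(1/eps)/(1 - |lambda_2|)
= log(100)/(1 - 0.2400) = 4.6052/0.7600
= 6.0594

6.0594


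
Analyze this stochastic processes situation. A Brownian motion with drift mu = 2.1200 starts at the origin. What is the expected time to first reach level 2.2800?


Expected first passage time = a/mu
= 2.2800/2.1200
= 1.0755

1.0755


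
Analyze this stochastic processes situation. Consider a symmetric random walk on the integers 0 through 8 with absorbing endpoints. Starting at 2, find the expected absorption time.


For symmetric RW on 0,...,N with absorbing barriers, E(i) = i*(N-i)
E(2) = 2 * 6 = 12

12


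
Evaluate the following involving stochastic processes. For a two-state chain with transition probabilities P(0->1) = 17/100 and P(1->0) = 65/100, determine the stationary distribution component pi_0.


Stationary distribution: pi_0 = p10/(p01+p10), pi_1 = p01/(p01+p10)
p01 = 0.1700, p10 = 0.6500
pi_0 = 0.7927

0.7927


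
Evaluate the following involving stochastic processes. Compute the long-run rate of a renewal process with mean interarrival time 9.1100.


Long-run renewal rate = 1/E(X)
= 1/9.1100
= 0.1098

0.1098


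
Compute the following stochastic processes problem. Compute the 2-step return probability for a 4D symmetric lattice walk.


P(return in 2 steps) = P(reverse first step) = 1/(2d)
= 1/8
= 0.1250

0.1250


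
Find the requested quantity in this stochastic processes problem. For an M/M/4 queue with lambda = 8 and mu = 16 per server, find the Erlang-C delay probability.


a = lambda/mu = 0.5000
rho = a/c = 0.1250
Erlang-C formula applied:
C(c,a) = 0.0018

0.0018


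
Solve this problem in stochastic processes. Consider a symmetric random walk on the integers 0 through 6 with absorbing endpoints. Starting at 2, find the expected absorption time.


For symmetric RW on 0,...,N with absorbing barriers, E(i) = i*(N-i)
E(2) = 2 * 4 = 8

8


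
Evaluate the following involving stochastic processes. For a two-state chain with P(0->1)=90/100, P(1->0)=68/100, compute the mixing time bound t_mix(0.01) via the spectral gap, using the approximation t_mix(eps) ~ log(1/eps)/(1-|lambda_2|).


lambda_2 = |1 - p01 - p10| = |1 - 0.9000 - 0.6800| = 0.5800
t_mix ~ log(1/eps)/(1 - |lambda_2|)
= log(100)/(1 - 0.5800) = 4.6052/0.4200
= 10.9647

10.9647


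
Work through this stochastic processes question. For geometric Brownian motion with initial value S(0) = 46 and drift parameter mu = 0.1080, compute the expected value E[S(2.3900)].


E[S(t)] = S(0) * exp(mu * t)
= 46 * exp(0.1080 * 2.3900)
= 46 * 1.2945
= 59.5467

59.5467


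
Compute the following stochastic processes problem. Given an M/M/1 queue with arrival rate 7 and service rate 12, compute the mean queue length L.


rho = 7/12 = 0.5833
L = rho/(1-rho)
= 0.5833/0.4167
= 1.4000

1.4000


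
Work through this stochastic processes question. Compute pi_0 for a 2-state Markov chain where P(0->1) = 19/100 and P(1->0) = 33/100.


Stationary distribution: pi_0 = p10/(p01+p10), pi_1 = p01/(p01+p10)
p01 = 0.1900, p10 = 0.3300
pi_0 = 0.6346

0.6346


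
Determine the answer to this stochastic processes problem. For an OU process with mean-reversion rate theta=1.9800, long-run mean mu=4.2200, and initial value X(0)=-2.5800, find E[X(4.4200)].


E[X(t)] = mu + (X(0) - mu)*exp(-theta*t)
= 4.2200 + (-2.5800 - 4.2200)*exp(-1.9800*4.4200)
= 4.2200 + -6.8000 * 1.5821e-04
= 4.2189

4.2189


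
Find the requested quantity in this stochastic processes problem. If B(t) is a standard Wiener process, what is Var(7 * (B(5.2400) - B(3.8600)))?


Var(alpha*(B(t)-B(s))) = alpha^2 * (t-s)
= 7^2 * (5.2400 - 3.8600)
= 49 * 1.3800
= 67.6200

67.6200


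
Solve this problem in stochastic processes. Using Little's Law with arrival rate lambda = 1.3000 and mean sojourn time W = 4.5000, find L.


Little's Law: L = lambda * W
= 1.3000 * 4.5000
= 5.8500

5.8500


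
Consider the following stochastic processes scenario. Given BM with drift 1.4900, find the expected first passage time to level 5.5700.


Expected first passage time = a/mu
= 5.5700/1.4900
= 3.7383

3.7383


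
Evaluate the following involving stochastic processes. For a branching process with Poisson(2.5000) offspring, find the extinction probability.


Since mu = 2.5000 > 1, extinction prob q < 1.
Solve s = exp(mu*(s-1)) iteratively.
q = 0.1074

0.1074


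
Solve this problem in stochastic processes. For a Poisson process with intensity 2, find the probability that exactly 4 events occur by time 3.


P(N(t)=k) = (lambda*t)^k * exp(-lambda*t) / k!
lambda*t = 6
= 6^4 * exp(-6) / 4!
= 1296 * 0.0025 / 24
= 0.1339

0.1339


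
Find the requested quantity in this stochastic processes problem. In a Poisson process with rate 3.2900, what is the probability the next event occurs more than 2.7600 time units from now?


P(X > t) = exp(-lambda * t)
= exp(-3.2900 * 2.7600)
= exp(-9.0804) = 1.1388e-04

1.1388e-04


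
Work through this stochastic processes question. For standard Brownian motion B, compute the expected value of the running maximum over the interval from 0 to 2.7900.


E(max B(s)) = sqrt(2t/pi)
= sqrt(2*2.7900/pi)
= sqrt(1.7762)
= 1.3327

1.3327


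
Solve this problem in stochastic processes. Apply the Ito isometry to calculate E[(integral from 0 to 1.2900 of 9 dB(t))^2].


By Ito isometry: E[(int f dB)^2] = int f^2 dt
= 9^2 * 1.2900
= 81 * 1.2900 = 104.4900

104.4900


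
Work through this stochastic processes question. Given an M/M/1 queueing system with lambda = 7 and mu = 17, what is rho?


rho = lambda/mu
= 7/17
= 0.4118

0.4118


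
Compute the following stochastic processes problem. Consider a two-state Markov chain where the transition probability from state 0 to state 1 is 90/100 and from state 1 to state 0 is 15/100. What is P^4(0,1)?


Computing P^4 by matrix multiplication.
P = [[0.1000, 0.9000], [0.1500, 0.8500]]
After raising P to the power 4:
P^4(0,1) = 0.8571

0.8571


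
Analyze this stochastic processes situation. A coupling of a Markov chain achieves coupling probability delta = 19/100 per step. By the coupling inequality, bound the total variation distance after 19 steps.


TV distance bound <= (1-delta)^n
= (1 - 0.1900)^19
= 0.8100^19
= 0.0182

0.0182


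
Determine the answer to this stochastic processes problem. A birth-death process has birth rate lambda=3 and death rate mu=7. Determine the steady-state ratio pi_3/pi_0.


For birth-death process, pi_n/pi_0 = (lambda/mu)^n
= (3/7)^3
= 0.0787

0.0787


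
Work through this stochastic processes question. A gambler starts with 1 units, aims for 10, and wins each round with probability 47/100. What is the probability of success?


Gambler's ruin formula:
r = q/p = 0.5300/0.4700 = 1.1277
P(win) = (1 - r^i)/(1 - r^N)
= (1 - 1.1277^1)/(1 - 1.1277^10)
= 0.0549

0.0549


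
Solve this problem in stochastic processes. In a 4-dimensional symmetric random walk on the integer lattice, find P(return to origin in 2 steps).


P(return in 2 steps) = P(reverse first step) = 1/(2d)
= 1/8
= 0.1250

0.1250


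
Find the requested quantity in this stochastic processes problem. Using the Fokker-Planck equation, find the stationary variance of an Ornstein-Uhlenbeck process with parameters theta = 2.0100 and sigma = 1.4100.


Stationary variance = sigma^2 / (2*theta)
= 1.4100^2 / (2*2.0100)
= 1.9881 / 4.0200
= 0.4946

0.4946


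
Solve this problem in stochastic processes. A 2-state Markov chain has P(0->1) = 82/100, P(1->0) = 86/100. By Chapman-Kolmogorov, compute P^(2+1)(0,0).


P^3 = P^2 * P^1
Computing via matrix multiplication of the transition matrix.
Entry (0,0) of P^3 = 0.3584

0.3584


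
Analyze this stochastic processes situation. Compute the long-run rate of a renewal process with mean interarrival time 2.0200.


Long-run renewal rate = 1/E(X)
= 1/2.0200
= 0.4950

0.4950


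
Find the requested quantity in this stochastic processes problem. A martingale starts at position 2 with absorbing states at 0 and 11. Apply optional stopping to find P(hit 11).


By optional stopping theorem: E(M at tau) = M(0) = 2
P(hit 11)*11 + P(hit 0)*0 = 2
P(hit 11) = (2 - 0)/(11 - 0) = 2/11 = 0.1818

0.1818


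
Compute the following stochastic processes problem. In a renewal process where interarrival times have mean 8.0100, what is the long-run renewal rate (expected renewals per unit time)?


Long-run renewal rate = 1/E(X)
= 1/8.0100
= 0.1248

0.1248


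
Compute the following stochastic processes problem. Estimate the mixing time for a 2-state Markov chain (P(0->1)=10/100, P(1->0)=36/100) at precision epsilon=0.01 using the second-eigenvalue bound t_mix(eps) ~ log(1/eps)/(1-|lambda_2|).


lambda_2 = |1 - p01 - p10| = |1 - 0.1000 - 0.3600| = 0.5400
t_mix ~ log(1/eps)/(1 - |lambda_2|)
= log(100)/(1 - 0.5400) = 4.6052/0.4600
= 10.0112

10.0112


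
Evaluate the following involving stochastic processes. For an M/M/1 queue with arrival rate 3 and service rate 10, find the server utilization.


rho = lambda/mu
= 3/10
= 0.3000

0.3000


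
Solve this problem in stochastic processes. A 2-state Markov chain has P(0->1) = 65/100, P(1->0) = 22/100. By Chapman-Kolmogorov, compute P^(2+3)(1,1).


P^5 = P^2 * P^3
Computing via matrix multiplication of the transition matrix.
Entry (1,1) of P^5 = 0.7471

0.7471


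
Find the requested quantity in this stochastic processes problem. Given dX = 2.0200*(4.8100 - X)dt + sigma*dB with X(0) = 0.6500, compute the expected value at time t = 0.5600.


E[X(t)] = mu + (X(0) - mu)*exp(-theta*t)
= 4.8100 + (0.6500 - 4.8100)*exp(-2.0200*0.5600)
= 4.8100 + -4.1600 * 0.3226
= 3.4678

3.4678


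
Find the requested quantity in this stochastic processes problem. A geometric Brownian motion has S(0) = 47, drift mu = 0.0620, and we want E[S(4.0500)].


E[S(t)] = S(0) * exp(mu * t)
= 47 * exp(0.0620 * 4.0500)
= 47 * 1.2854
= 60.4156

60.4156


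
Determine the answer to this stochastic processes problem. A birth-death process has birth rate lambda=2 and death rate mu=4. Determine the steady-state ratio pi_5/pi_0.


For birth-death process, pi_n/pi_0 = (lambda/mu)^n
= (2/4)^5
= 0.0312

0.0312


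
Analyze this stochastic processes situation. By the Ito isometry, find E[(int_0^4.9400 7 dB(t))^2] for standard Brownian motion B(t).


By Ito isometry: E[(int f dB)^2] = int f^2 dt
= 7^2 * 4.9400
= 49 * 4.9400 = 242.0600

242.0600


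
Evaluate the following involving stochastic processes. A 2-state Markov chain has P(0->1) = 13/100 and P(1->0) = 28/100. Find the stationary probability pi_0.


Stationary distribution: pi_0 = p10/(p01+p10), pi_1 = p01/(p01+p10)
p01 = 0.1300, p10 = 0.2800
pi_0 = 0.6829

0.6829


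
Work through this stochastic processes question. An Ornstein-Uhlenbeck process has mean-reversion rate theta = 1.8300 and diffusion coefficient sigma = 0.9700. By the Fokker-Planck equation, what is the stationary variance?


Stationary variance = sigma^2 / (2*theta)
= 0.9700^2 / (2*1.8300)
= 0.9409 / 3.6600
= 0.2571

0.2571


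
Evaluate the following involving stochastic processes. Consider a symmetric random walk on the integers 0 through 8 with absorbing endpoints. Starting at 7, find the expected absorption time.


For symmetric RW on 0,...,N with absorbing barriers, E(i) = i*(N-i)
E(7) = 7 * 1 = 7

7


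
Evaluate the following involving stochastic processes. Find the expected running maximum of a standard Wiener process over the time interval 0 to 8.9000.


E(max B(s)) = sqrt(2t/pi)
= sqrt(2*8.9000/pi)
= sqrt(5.6659)
= 2.3803

2.3803


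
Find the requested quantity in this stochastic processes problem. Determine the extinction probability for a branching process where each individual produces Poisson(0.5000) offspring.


Since mu = 0.5000 <= 1, extinction probability = 1.

1.0000


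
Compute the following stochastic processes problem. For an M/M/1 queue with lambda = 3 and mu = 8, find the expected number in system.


rho = 3/8 = 0.3750
L = rho/(1-rho)
= 0.3750/0.6250
= 0.6000

0.6000


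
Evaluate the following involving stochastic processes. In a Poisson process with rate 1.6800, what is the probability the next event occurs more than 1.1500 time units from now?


P(X > t) = exp(-lambda * t)
= exp(-1.6800 * 1.1500)
= exp(-1.9320) = 0.1449

0.1449


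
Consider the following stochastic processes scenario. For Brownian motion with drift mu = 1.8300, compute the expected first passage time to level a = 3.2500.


Expected first passage time = a/mu
= 3.2500/1.8300
= 1.7760

1.7760


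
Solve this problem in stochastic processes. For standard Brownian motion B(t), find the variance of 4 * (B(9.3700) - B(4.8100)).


Var(alpha*(B(t)-B(s))) = alpha^2 * (t-s)
= 4^2 * (9.3700 - 4.8100)
= 16 * 4.5600
= 72.9600

72.9600


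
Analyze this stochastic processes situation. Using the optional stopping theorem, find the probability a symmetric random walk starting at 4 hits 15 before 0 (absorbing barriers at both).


By optional stopping theorem: E(M at tau) = M(0) = 4
P(hit 15)*15 + P(hit 0)*0 = 4
P(hit 15) = (4 - 0)/(15 - 0) = 4/15 = 0.2667

0.2667


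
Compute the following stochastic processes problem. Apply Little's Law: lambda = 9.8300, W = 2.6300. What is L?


Little's Law: L = lambda * W
= 9.8300 * 2.6300
= 25.8529

25.8529


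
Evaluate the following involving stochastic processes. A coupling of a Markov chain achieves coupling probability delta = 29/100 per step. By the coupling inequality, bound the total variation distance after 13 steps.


TV distance bound <= (1-delta)^n
= (1 - 0.2900)^13
= 0.7100^13
= 0.0117

0.0117


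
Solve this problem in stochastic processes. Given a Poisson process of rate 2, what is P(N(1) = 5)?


P(N(t)=k) = (lambda*t)^k * exp(-lambda*t) / k!
lambda*t = 2
= 2^5 * exp(-2) / 5!
= 32 * 0.1353 / 120
= 0.0361

0.0361


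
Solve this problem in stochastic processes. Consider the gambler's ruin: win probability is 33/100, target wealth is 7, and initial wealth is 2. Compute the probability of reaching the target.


Gambler's ruin formula:
r = q/p = 0.6700/0.3300 = 2.0303
P(win) = (1 - r^i)/(1 - r^N)
= (1 - 2.0303^2)/(1 - 2.0303^7)
= 0.0221

0.0221


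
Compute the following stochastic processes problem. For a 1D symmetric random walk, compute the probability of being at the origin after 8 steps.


P(S(8) = 0) = C(8,4) / 4^4
= 70 / 256
= 0.2734

0.2734


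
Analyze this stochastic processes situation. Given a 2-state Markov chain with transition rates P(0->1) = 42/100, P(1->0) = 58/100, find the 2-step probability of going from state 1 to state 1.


Computing P^2 by matrix multiplication.
P = [[0.5800, 0.4200], [0.5800, 0.4200]]
After raising P to the power 2:
P^2(1,1) = 0.4200

0.4200


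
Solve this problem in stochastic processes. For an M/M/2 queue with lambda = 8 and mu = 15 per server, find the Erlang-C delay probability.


a = lambda/mu = 0.5333
rho = a/c = 0.2667
Erlang-C formula applied:
C(c,a) = 0.1123

0.1123


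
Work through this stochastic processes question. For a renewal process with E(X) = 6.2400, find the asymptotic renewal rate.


Long-run renewal rate = 1/E(X)
= 1/6.2400
= 0.1603

0.1603


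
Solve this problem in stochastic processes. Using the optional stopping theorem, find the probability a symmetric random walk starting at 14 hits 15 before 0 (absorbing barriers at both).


By optional stopping theorem: E(M at tau) = M(0) = 14
P(hit 15)*15 + P(hit 0)*0 = 14
P(hit 15) = (14 - 0)/(15 - 0) = 14/15 = 0.9333

0.9333


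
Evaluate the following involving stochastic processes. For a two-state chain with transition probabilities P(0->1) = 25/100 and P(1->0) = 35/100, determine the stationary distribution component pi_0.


Stationary distribution: pi_0 = p10/(p01+p10), pi_1 = p01/(p01+p10)
p01 = 0.2500, p10 = 0.3500
pi_0 = 0.5833

0.5833


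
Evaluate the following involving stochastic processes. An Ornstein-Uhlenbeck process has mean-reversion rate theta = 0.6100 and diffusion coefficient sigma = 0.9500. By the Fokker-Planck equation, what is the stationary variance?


Stationary variance = sigma^2 / (2*theta)
= 0.9500^2 / (2*0.6100)
= 0.9025 / 1.2200
= 0.7398

0.7398


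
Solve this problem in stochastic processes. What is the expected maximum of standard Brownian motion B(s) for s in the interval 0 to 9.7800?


E(max B(s)) = sqrt(2t/pi)
= sqrt(2*9.7800/pi)
= sqrt(6.2261)
= 2.4952

2.4952


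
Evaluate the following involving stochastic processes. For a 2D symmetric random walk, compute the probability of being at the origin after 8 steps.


P = C(8,4)^2 / 4^8
= 70^2 / 65536
= 4900 / 65536
= 0.0748

0.0748


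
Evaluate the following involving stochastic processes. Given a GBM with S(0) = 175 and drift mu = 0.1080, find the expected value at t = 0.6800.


E[S(t)] = S(0) * exp(mu * t)
= 175 * exp(0.1080 * 0.6800)
= 175 * 1.0762
= 188.3357

188.3357


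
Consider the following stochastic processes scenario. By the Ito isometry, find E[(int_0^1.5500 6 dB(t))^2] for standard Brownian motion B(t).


By Ito isometry: E[(int f dB)^2] = int f^2 dt
= 6^2 * 1.5500
= 36 * 1.5500 = 55.8000

55.8000


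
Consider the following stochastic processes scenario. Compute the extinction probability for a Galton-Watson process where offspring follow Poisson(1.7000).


Since mu = 1.7000 > 1, extinction prob q < 1.
Solve s = exp(mu*(s-1)) iteratively.
q = 0.3088

0.3088


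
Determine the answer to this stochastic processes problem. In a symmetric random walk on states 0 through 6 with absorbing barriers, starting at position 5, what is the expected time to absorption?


For symmetric RW on 0,...,N with absorbing barriers, E(i) = i*(N-i)
E(5) = 5 * 1 = 5

5


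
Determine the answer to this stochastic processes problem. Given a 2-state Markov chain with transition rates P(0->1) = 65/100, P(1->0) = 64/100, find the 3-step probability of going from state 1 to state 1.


Computing P^3 by matrix multiplication.
P = [[0.3500, 0.6500], [0.6400, 0.3600]]
After raising P to the power 3:
P^3(1,1) = 0.4918

0.4918


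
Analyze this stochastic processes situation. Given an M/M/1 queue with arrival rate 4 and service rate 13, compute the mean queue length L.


rho = 4/13 = 0.3077
L = rho/(1-rho)
= 0.3077/0.6923
= 0.4444

0.4444


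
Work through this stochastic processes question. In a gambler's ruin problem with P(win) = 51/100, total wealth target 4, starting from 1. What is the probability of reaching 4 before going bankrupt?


Gambler's ruin formula:
r = q/p = 0.4900/0.5100 = 0.9608
P(win) = (1 - r^i)/(1 - r^N)
= (1 - 0.9608^1)/(1 - 0.9608^4)
= 0.2652

0.2652


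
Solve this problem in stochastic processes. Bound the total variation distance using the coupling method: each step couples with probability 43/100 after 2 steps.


TV distance bound <= (1-delta)^n
= (1 - 0.4300)^2
= 0.5700^2
= 0.3249

0.3249


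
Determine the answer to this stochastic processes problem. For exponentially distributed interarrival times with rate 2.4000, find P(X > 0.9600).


P(X > t) = exp(-lambda * t)
= exp(-2.4000 * 0.9600)
= exp(-2.3040) = 0.0999

0.0999


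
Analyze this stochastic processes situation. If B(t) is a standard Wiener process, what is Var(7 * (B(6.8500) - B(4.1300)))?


Var(alpha*(B(t)-B(s))) = alpha^2 * (t-s)
= 7^2 * (6.8500 - 4.1300)
= 49 * 2.7200
= 133.2800

133.2800


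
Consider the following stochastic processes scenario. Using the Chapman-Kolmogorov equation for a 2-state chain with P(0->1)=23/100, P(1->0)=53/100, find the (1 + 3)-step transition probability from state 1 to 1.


P^4 = P^1 * P^3
Computing via matrix multiplication of the transition matrix.
Entry (1,1) of P^4 = 0.3049

0.3049


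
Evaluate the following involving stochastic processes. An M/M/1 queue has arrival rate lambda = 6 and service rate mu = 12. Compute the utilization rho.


rho = lambda/mu
= 6/12
= 0.5000

0.5000


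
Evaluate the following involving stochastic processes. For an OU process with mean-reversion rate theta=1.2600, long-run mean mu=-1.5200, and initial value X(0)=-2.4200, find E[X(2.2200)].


E[X(t)] = mu + (X(0) - mu)*exp(-theta*t)
= -1.5200 + (-2.4200 - -1.5200)*exp(-1.2600*2.2200)
= -1.5200 + -0.9000 * 0.0610
= -1.5749

-1.5749


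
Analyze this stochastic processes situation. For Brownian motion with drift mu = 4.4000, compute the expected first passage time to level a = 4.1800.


Expected first passage time = a/mu
= 4.1800/4.4000
= 0.9500

0.9500


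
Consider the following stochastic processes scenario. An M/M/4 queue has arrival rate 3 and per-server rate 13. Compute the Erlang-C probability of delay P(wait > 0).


a = lambda/mu = 0.2308
rho = a/c = 0.0577
Erlang-C formula applied:
C(c,a) = 9.9560e-05

9.9560e-05


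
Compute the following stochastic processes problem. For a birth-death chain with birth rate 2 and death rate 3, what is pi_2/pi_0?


For birth-death process, pi_n/pi_0 = (lambda/mu)^n
= (2/3)^2
= 0.4444

0.4444


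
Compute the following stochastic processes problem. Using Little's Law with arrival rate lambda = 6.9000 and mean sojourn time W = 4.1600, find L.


Little's Law: L = lambda * W
= 6.9000 * 4.1600
= 28.7040

28.7040


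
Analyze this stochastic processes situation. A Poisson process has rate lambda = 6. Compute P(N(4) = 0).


P(N(t)=k) = (lambda*t)^k * exp(-lambda*t) / k!
lambda*t = 24
= 24^0 * exp(-24) / 0!
= 1 * 3.7751e-11 / 1
= 3.7751e-11

3.7751e-11


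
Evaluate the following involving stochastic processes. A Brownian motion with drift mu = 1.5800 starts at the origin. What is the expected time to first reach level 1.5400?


Expected first passage time = a/mu
= 1.5400/1.5800
= 0.9747

0.9747


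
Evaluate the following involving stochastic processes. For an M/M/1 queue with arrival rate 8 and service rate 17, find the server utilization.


rho = lambda/mu
= 8/17
= 0.4706

0.4706


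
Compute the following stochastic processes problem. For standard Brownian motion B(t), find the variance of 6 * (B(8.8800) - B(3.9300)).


Var(alpha*(B(t)-B(s))) = alpha^2 * (t-s)
= 6^2 * (8.8800 - 3.9300)
= 36 * 4.9500
= 178.2000

178.2000


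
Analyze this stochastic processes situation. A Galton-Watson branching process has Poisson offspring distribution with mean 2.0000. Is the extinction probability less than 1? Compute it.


Since mu = 2.0000 > 1, extinction prob q < 1.
Solve s = exp(mu*(s-1)) iteratively.
q = 0.2032

0.2032


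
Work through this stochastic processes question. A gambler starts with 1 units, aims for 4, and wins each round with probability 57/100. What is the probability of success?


Gambler's ruin formula:
r = q/p = 0.4300/0.5700 = 0.7544
P(win) = (1 - r^i)/(1 - r^N)
= (1 - 0.7544^1)/(1 - 0.7544^4)
= 0.3633

0.3633


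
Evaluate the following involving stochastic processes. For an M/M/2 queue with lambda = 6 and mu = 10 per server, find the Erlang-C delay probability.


a = lambda/mu = 0.6000
rho = a/c = 0.3000
Erlang-C formula applied:
C(c,a) = 0.1385

0.1385


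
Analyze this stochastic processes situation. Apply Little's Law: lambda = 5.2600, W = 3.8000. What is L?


Little's Law: L = lambda * W
= 5.2600 * 3.8000
= 19.9880

19.9880


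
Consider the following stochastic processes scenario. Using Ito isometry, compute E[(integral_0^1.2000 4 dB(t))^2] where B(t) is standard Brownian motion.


By Ito isometry: E[(int f dB)^2] = int f^2 dt
= 4^2 * 1.2000
= 16 * 1.2000 = 19.2000

19.2000


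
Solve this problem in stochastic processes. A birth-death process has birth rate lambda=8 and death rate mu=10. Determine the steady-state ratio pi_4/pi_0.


For birth-death process, pi_n/pi_0 = (lambda/mu)^n
= (8/10)^4
= 0.4096

0.4096


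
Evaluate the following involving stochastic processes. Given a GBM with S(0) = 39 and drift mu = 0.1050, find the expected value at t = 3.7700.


E[S(t)] = S(0) * exp(mu * t)
= 39 * exp(0.1050 * 3.7700)
= 39 * 1.4856
= 57.9402

57.9402


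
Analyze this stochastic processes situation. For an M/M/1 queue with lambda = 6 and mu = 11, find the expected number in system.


rho = 6/11 = 0.5455
L = rho/(1-rho)
= 0.5455/0.4545
= 1.2000

1.2000


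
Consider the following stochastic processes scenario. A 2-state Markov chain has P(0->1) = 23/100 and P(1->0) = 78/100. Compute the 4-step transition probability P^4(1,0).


Computing P^4 by matrix multiplication.
P = [[0.7700, 0.2300], [0.7800, 0.2200]]
After raising P to the power 4:
P^4(1,0) = 0.7723

0.7723


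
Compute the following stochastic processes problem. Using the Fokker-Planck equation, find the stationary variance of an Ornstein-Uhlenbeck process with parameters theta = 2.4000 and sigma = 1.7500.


Stationary variance = sigma^2 / (2*theta)
= 1.7500^2 / (2*2.4000)
= 3.0625 / 4.8000
= 0.6380

0.6380


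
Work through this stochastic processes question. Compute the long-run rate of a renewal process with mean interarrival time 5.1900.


Long-run renewal rate = 1/E(X)
= 1/5.1900
= 0.1927

0.1927


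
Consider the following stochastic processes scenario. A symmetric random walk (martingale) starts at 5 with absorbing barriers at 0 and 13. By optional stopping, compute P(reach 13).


By optional stopping theorem: E(M at tau) = M(0) = 5
P(hit 13)*13 + P(hit 0)*0 = 5
P(hit 13) = (5 - 0)/(13 - 0) = 5/13 = 0.3846

0.3846


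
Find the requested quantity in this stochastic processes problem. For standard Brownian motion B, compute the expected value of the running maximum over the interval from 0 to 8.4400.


E(max B(s)) = sqrt(2t/pi)
= sqrt(2*8.4400/pi)
= sqrt(5.3731)
= 2.3180

2.3180


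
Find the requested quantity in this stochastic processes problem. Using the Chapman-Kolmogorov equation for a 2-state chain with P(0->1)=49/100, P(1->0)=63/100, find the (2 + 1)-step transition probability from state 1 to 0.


P^3 = P^2 * P^1
Computing via matrix multiplication of the transition matrix.
Entry (1,0) of P^3 = 0.5635

0.5635


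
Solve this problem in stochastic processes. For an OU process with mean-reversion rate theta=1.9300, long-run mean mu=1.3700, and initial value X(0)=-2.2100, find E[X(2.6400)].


E[X(t)] = mu + (X(0) - mu)*exp(-theta*t)
= 1.3700 + (-2.2100 - 1.3700)*exp(-1.9300*2.6400)
= 1.3700 + -3.5800 * 0.0061
= 1.3481

1.3481


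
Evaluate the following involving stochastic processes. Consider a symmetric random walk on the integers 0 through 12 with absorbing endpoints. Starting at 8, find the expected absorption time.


For symmetric RW on 0,...,N with absorbing barriers, E(i) = i*(N-i)
E(8) = 8 * 4 = 32

32


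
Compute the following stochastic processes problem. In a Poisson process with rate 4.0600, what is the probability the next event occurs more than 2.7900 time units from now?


P(X > t) = exp(-lambda * t)
= exp(-4.0600 * 2.7900)
= exp(-11.3274) = 1.2039e-05

1.2039e-05


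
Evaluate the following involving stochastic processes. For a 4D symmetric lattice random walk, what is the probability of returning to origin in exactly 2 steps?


P(return in 2 steps) = P(reverse first step) = 1/(2d)
= 1/8
= 0.1250

0.1250


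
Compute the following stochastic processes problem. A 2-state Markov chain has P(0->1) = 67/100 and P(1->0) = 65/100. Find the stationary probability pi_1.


Stationary distribution: pi_0 = p10/(p01+p10), pi_1 = p01/(p01+p10)
p01 = 0.6700, p10 = 0.6500
pi_1 = 0.5076

0.5076


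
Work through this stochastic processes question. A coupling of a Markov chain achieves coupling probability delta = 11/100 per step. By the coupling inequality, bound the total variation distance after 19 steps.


TV distance bound <= (1-delta)^n
= (1 - 0.1100)^19
= 0.8900^19
= 0.1092

0.1092
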